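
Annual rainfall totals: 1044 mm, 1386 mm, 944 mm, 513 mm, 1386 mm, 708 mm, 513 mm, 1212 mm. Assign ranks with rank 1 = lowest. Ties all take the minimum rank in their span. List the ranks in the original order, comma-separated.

5, 7, 4, 1, 7, 3, 1, 6

Sorted (ascending): 513, 513, 708, 944, 1044, 1212, 1386, 1386
The 2 values of 513 occupy positions 1–2 → each gets rank 1.
The 2 values of 1386 occupy positions 7–8 → each gets rank 7.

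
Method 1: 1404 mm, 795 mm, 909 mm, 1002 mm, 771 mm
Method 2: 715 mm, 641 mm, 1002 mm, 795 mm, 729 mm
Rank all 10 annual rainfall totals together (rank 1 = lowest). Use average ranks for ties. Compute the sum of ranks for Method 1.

Sorted (ascending): 641, 715, 729, 771, 795, 795, 909, 1002, 1002, 1404
The 2 values of 795 occupy positions 5–6 → average rank (5+6)/2 = 5.5.
The 2 values of 1002 occupy positions 8–9 → average rank (8+9)/2 = 8.5.
Method 1 values → pooled ranks: 1404→10, 795→5.5, 909→7, 1002→8.5, 771→4
Rank sum = 10 + 5.5 + 7 + 8.5 + 4 = 35

35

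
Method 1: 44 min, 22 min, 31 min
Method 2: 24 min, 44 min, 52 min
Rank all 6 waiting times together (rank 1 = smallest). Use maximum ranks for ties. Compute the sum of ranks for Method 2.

Sorted (ascending): 22, 24, 31, 44, 44, 52
The 2 values of 44 occupy positions 4–5 → each gets rank 5.
Method 2 values → pooled ranks: 24→2, 44→5, 52→6
Rank sum = 2 + 5 + 6 = 13

13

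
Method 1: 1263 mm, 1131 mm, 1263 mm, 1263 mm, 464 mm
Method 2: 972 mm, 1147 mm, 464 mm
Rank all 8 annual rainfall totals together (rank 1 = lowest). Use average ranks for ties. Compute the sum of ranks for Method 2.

Sorted (ascending): 464, 464, 972, 1131, 1147, 1263, 1263, 1263
The 2 values of 464 occupy positions 1–2 → average rank (1+2)/2 = 1.5.
The 3 values of 1263 occupy positions 6–8 → average rank 7.
Method 2 values → pooled ranks: 972→3, 1147→5, 464→1.5
Rank sum = 3 + 5 + 1.5 = 9.5

9.5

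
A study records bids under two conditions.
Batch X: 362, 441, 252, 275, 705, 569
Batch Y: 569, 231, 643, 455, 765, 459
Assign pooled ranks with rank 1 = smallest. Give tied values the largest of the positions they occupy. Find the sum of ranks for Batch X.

Sorted (ascending): 231, 252, 275, 362, 441, 455, 459, 569, 569, 643, 705, 765
The 2 values of 569 occupy positions 8–9 → each gets rank 9.
Batch X values → pooled ranks: 362→4, 441→5, 252→2, 275→3, 705→11, 569→9
Rank sum = 4 + 5 + 2 + 3 + 11 + 9 = 34

34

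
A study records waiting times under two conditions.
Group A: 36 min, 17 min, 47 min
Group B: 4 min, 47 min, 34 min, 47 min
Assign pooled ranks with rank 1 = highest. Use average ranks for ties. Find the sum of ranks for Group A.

12

Sorted (descending): 47, 47, 47, 36, 34, 17, 4
The 3 values of 47 occupy positions 1–3 → average rank 2.
Group A values → pooled ranks: 36→4, 17→6, 47→2
Rank sum = 4 + 6 + 2 = 12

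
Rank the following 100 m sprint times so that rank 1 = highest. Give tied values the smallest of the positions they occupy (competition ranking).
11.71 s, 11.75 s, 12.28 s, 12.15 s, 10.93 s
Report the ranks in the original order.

4, 3, 1, 2, 5

Sorted (descending): 12.28, 12.15, 11.75, 11.71, 10.93
No ties — each value takes its position as its rank.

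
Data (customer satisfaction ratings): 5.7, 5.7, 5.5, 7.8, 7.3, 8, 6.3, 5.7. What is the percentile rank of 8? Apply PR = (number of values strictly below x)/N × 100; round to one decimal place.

N = 8.
Strictly below 8: 7. Equal to 8: 1.
PR = 7/8 × 100 = 87.5

87.5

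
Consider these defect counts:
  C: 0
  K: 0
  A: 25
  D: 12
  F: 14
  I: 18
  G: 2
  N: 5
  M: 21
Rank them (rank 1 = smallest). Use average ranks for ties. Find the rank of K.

1.5

Sorted (ascending): 0, 0, 2, 5, 12, 14, 18, 21, 25
The 2 values of 0 occupy positions 1–2 → average rank (1+2)/2 = 1.5.
K has value 0 → rank 1.5.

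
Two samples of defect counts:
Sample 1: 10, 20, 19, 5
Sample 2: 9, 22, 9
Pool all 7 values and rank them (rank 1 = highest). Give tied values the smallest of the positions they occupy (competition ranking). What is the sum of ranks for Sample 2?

11

Sorted (descending): 22, 20, 19, 10, 9, 9, 5
The 2 values of 9 occupy positions 5–6 → each gets rank 5.
Sample 2 values → pooled ranks: 9→5, 22→1, 9→5
Rank sum = 5 + 1 + 5 = 11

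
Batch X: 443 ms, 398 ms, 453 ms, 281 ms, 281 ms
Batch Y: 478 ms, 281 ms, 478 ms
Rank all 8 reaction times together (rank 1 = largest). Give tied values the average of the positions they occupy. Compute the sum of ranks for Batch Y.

10

Sorted (descending): 478, 478, 453, 443, 398, 281, 281, 281
The 2 values of 478 occupy positions 1–2 → average rank (1+2)/2 = 1.5.
The 3 values of 281 occupy positions 6–8 → average rank 7.
Batch Y values → pooled ranks: 478→1.5, 281→7, 478→1.5
Rank sum = 1.5 + 7 + 1.5 = 10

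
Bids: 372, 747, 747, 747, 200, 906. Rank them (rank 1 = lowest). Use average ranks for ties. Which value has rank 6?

Sorted (ascending): 200, 372, 747, 747, 747, 906
The 3 values of 747 occupy positions 3–5 → average rank 4.
Rank 6 → value 906.

906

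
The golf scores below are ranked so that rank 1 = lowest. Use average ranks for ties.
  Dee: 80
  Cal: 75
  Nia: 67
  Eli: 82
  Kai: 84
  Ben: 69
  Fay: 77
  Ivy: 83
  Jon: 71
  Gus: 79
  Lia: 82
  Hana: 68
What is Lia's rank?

Sorted (ascending): 67, 68, 69, 71, 75, 77, 79, 80, 82, 82, 83, 84
The 2 values of 82 occupy positions 9–10 → average rank (9+10)/2 = 9.5.
Lia has value 82 → rank 9.5.

9.5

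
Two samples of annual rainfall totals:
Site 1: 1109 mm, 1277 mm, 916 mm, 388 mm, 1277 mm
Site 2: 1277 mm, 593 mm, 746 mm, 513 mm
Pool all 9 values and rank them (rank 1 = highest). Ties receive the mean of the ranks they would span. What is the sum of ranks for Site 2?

Sorted (descending): 1277, 1277, 1277, 1109, 916, 746, 593, 513, 388
The 3 values of 1277 occupy positions 1–3 → average rank 2.
Site 2 values → pooled ranks: 1277→2, 593→7, 746→6, 513→8
Rank sum = 2 + 7 + 6 + 8 = 23

23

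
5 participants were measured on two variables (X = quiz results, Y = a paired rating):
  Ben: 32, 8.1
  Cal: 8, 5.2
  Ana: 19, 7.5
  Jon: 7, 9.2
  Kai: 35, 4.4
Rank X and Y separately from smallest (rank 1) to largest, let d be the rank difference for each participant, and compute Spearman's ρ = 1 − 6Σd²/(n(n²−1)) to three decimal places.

Ranks of variable 1: 4, 2, 3, 1, 5
Ranks of variable 2: 4, 2, 3, 5, 1
d = r₁ − r₂: 0, 0, 0, -4, 4
d²: 0, 0, 0, 16, 16; Σd² = 32
ρ = 1 − 6·32/(5·24) = 1 − 192/120 = -0.600

-0.600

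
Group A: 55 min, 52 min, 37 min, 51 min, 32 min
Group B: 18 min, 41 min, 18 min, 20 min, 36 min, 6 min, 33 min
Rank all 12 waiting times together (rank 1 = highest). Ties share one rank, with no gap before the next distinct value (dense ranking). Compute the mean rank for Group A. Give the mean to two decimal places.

3.80

Sorted (descending): 55, 52, 51, 41, 37, 36, 33, 32, 20, 18, 18, 6
The 2 values of 18 share dense rank 10.
Remaining distinct values take the next consecutive integers.
Group A values → pooled ranks: 55→1, 52→2, 37→5, 51→3, 32→8
Mean rank = (1 + 2 + 5 + 3 + 8) / 5 = 3.80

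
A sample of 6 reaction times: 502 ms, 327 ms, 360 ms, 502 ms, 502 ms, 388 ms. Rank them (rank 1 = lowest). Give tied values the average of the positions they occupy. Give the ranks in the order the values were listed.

Sorted (ascending): 327, 360, 388, 502, 502, 502
The 3 values of 502 occupy positions 4–6 → average rank 5.

5, 1, 2, 5, 5, 3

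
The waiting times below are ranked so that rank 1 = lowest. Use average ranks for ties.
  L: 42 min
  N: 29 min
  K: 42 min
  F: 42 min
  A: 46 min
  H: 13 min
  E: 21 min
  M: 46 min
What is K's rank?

Sorted (ascending): 13, 21, 29, 42, 42, 42, 46, 46
The 3 values of 42 occupy positions 4–6 → average rank 5.
The 2 values of 46 occupy positions 7–8 → average rank (7+8)/2 = 7.5.
K has value 42 min → rank 5.

5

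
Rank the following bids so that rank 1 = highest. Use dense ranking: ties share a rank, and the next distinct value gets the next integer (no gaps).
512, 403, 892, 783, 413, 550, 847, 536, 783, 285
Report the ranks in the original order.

Sorted (descending): 892, 847, 783, 783, 550, 536, 512, 413, 403, 285
The 2 values of 783 share dense rank 3.
Remaining distinct values take the next consecutive integers.

6, 8, 1, 3, 7, 4, 2, 5, 3, 9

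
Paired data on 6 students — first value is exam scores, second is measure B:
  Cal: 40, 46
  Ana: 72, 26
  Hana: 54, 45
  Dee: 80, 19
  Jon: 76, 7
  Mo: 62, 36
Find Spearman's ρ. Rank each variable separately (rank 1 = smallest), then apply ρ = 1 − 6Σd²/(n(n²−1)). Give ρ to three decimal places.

Ranks of variable 1: 1, 4, 2, 6, 5, 3
Ranks of variable 2: 6, 3, 5, 2, 1, 4
d = r₁ − r₂: -5, 1, -3, 4, 4, -1
d²: 25, 1, 9, 16, 16, 1; Σd² = 68
ρ = 1 − 6·68/(6·35) = 1 − 408/210 = -0.943

-0.943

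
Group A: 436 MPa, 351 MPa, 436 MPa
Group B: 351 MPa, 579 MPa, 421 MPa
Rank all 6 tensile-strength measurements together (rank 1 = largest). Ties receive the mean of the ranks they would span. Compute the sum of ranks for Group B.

10.5

Sorted (descending): 579, 436, 436, 421, 351, 351
The 2 values of 436 occupy positions 2–3 → average rank (2+3)/2 = 2.5.
The 2 values of 351 occupy positions 5–6 → average rank (5+6)/2 = 5.5.
Group B values → pooled ranks: 351→5.5, 579→1, 421→4
Rank sum = 5.5 + 1 + 4 = 10.5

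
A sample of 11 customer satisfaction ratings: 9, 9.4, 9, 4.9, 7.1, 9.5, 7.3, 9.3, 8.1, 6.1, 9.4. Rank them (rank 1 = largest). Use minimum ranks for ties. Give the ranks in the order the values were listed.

Sorted (descending): 9.5, 9.4, 9.4, 9.3, 9, 9, 8.1, 7.3, 7.1, 6.1, 4.9
The 2 values of 9.4 occupy positions 2–3 → each gets rank 2.
The 2 values of 9 occupy positions 5–6 → each gets rank 5.

5, 2, 5, 11, 9, 1, 8, 4, 7, 10, 2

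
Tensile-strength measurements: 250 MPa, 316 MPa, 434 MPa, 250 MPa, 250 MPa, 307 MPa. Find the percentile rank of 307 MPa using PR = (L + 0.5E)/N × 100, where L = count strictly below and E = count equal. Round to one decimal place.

N = 6.
Strictly below 307: 3. Equal to 307: 1.
PR = (3 + 0.5·1)/6 × 100 = 58.3

58.3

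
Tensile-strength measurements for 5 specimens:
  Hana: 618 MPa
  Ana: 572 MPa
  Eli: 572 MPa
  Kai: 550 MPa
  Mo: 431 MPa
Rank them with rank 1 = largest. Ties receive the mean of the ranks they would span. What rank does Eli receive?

Sorted (descending): 618, 572, 572, 550, 431
The 2 values of 572 occupy positions 2–3 → average rank (2+3)/2 = 2.5.
Eli has value 572 MPa → rank 2.5.

2.5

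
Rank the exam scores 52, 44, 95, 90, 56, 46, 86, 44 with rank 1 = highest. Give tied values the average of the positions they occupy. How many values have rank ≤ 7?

Sorted (descending): 95, 90, 86, 56, 52, 46, 44, 44
The 2 values of 44 occupy positions 7–8 → average rank (7+8)/2 = 7.5.
Ranks ≤ 7: {1, 2, 3, 4, 5, 6} → 6 values.

6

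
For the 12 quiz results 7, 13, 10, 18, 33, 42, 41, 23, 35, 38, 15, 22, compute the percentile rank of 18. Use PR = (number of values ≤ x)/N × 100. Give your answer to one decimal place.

N = 12.
Strictly below 18: 4. Equal to 18: 1.
PR = 5/12 × 100 = 41.7

41.7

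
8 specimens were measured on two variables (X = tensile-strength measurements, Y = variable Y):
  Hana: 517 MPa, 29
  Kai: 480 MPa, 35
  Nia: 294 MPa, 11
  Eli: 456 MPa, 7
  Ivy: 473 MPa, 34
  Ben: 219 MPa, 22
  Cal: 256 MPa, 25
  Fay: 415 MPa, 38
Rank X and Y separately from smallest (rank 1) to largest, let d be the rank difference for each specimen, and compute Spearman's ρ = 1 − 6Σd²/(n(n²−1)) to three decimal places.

Ranks of variable 1: 8, 7, 3, 5, 6, 1, 2, 4
Ranks of variable 2: 5, 7, 2, 1, 6, 3, 4, 8
d = r₁ − r₂: 3, 0, 1, 4, 0, -2, -2, -4
d²: 9, 0, 1, 16, 0, 4, 4, 16; Σd² = 50
ρ = 1 − 6·50/(8·63) = 1 − 300/504 = 0.405

0.405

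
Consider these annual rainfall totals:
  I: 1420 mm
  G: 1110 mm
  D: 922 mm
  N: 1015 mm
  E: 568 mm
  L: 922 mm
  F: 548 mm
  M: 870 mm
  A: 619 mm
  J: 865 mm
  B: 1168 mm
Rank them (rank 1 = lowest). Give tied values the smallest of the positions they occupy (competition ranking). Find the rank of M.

Sorted (ascending): 548, 568, 619, 865, 870, 922, 922, 1015, 1110, 1168, 1420
The 2 values of 922 occupy positions 6–7 → each gets rank 6.
M has value 870 mm → rank 5.

5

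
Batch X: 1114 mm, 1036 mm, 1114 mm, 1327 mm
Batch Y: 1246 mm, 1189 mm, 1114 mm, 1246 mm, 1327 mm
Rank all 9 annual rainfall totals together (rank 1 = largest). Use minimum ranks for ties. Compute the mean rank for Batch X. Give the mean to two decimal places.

Sorted (descending): 1327, 1327, 1246, 1246, 1189, 1114, 1114, 1114, 1036
The 2 values of 1327 occupy positions 1–2 → each gets rank 1.
The 2 values of 1246 occupy positions 3–4 → each gets rank 3.
The 3 values of 1114 occupy positions 6–8 → each gets rank 6.
Batch X values → pooled ranks: 1114→6, 1036→9, 1114→6, 1327→1
Mean rank = (6 + 9 + 6 + 1) / 4 = 5.50

5.50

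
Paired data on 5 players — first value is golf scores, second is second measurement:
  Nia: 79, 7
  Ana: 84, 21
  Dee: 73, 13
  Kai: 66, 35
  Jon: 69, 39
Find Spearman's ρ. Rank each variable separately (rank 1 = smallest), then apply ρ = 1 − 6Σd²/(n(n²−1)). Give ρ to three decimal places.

Ranks of variable 1: 4, 5, 3, 1, 2
Ranks of variable 2: 1, 3, 2, 4, 5
d = r₁ − r₂: 3, 2, 1, -3, -3
d²: 9, 4, 1, 9, 9; Σd² = 32
ρ = 1 − 6·32/(5·24) = 1 − 192/120 = -0.600

-0.600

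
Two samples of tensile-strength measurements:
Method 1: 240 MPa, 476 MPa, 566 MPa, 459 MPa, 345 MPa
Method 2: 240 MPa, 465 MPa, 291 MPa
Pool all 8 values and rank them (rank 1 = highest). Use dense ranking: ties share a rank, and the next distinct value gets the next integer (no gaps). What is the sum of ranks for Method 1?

19

Sorted (descending): 566, 476, 465, 459, 345, 291, 240, 240
The 2 values of 240 share dense rank 7.
Remaining distinct values take the next consecutive integers.
Method 1 values → pooled ranks: 240→7, 476→2, 566→1, 459→4, 345→5
Rank sum = 7 + 2 + 1 + 4 + 5 = 19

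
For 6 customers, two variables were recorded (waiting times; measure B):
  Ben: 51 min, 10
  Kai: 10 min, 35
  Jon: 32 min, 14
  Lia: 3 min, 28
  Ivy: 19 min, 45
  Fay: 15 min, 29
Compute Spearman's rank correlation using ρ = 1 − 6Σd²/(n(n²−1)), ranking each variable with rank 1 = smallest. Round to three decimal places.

-0.486

Ranks of variable 1: 6, 2, 5, 1, 4, 3
Ranks of variable 2: 1, 5, 2, 3, 6, 4
d = r₁ − r₂: 5, -3, 3, -2, -2, -1
d²: 25, 9, 9, 4, 4, 1; Σd² = 52
ρ = 1 − 6·52/(6·35) = 1 − 312/210 = -0.486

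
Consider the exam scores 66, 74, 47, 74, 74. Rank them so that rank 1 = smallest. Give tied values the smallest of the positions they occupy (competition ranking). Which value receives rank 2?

Sorted (ascending): 47, 66, 74, 74, 74
The 3 values of 74 occupy positions 3–5 → each gets rank 3.
Rank 2 → value 66.

66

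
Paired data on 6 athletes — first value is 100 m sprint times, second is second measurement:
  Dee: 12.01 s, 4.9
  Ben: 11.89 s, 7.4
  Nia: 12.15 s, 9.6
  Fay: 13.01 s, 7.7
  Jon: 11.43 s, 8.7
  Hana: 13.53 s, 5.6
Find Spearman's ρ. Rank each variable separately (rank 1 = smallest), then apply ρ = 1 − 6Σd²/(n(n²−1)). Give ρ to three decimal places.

-0.200

Ranks of variable 1: 3, 2, 4, 5, 1, 6
Ranks of variable 2: 1, 3, 6, 4, 5, 2
d = r₁ − r₂: 2, -1, -2, 1, -4, 4
d²: 4, 1, 4, 1, 16, 16; Σd² = 42
ρ = 1 − 6·42/(6·35) = 1 − 252/210 = -0.200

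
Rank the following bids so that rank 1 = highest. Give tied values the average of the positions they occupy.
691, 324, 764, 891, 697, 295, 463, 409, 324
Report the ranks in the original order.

Sorted (descending): 891, 764, 697, 691, 463, 409, 324, 324, 295
The 2 values of 324 occupy positions 7–8 → average rank (7+8)/2 = 7.5.

4, 7.5, 2, 1, 3, 9, 5, 6, 7.5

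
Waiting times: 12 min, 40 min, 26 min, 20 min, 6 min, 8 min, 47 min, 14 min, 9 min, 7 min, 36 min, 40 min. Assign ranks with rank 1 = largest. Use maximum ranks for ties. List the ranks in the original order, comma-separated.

Sorted (descending): 47, 40, 40, 36, 26, 20, 14, 12, 9, 8, 7, 6
The 2 values of 40 occupy positions 2–3 → each gets rank 3.

8, 3, 5, 6, 12, 10, 1, 7, 9, 11, 4, 3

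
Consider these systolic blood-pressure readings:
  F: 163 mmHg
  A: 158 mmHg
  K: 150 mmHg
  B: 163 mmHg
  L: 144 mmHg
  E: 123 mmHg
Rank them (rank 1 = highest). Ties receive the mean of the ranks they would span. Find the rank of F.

Sorted (descending): 163, 163, 158, 150, 144, 123
The 2 values of 163 occupy positions 1–2 → average rank (1+2)/2 = 1.5.
F has value 163 mmHg → rank 1.5.

1.5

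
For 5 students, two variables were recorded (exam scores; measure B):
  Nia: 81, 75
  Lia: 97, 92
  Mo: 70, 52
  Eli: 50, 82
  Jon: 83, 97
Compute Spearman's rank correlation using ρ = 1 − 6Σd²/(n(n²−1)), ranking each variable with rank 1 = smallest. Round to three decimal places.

0.600

Ranks of variable 1: 3, 5, 2, 1, 4
Ranks of variable 2: 2, 4, 1, 3, 5
d = r₁ − r₂: 1, 1, 1, -2, -1
d²: 1, 1, 1, 4, 1; Σd² = 8
ρ = 1 − 6·8/(5·24) = 1 − 48/120 = 0.600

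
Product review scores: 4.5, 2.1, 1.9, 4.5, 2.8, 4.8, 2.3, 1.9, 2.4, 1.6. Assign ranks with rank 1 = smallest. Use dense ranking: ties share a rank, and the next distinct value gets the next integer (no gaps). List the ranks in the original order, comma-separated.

Sorted (ascending): 1.6, 1.9, 1.9, 2.1, 2.3, 2.4, 2.8, 4.5, 4.5, 4.8
The 2 values of 1.9 share dense rank 2.
The 2 values of 4.5 share dense rank 7.
Remaining distinct values take the next consecutive integers.

7, 3, 2, 7, 6, 8, 4, 2, 5, 1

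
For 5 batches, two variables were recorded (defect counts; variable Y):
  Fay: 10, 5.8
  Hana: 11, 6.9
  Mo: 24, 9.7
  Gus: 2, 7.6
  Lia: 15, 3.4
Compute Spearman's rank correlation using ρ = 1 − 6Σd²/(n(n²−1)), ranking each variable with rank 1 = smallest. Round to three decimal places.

Ranks of variable 1: 2, 3, 5, 1, 4
Ranks of variable 2: 2, 3, 5, 4, 1
d = r₁ − r₂: 0, 0, 0, -3, 3
d²: 0, 0, 0, 9, 9; Σd² = 18
ρ = 1 − 6·18/(5·24) = 1 − 108/120 = 0.100

0.100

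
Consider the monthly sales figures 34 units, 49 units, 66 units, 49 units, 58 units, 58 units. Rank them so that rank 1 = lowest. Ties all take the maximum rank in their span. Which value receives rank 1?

Sorted (ascending): 34, 49, 49, 58, 58, 66
The 2 values of 49 occupy positions 2–3 → each gets rank 3.
The 2 values of 58 occupy positions 4–5 → each gets rank 5.
Rank 1 → value 34.

34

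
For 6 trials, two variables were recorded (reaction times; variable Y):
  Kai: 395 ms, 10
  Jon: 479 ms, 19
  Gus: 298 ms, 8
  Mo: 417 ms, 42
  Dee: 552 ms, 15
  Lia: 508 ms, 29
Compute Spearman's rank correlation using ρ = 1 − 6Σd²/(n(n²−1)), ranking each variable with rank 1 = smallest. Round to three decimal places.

Ranks of variable 1: 2, 4, 1, 3, 6, 5
Ranks of variable 2: 2, 4, 1, 6, 3, 5
d = r₁ − r₂: 0, 0, 0, -3, 3, 0
d²: 0, 0, 0, 9, 9, 0; Σd² = 18
ρ = 1 − 6·18/(6·35) = 1 − 108/210 = 0.486

0.486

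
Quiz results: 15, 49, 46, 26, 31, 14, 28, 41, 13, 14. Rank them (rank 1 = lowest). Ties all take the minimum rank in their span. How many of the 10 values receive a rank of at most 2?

Sorted (ascending): 13, 14, 14, 15, 26, 28, 31, 41, 46, 49
The 2 values of 14 occupy positions 2–3 → each gets rank 2.
Ranks ≤ 2: {1, 2, 2} → 3 values.

3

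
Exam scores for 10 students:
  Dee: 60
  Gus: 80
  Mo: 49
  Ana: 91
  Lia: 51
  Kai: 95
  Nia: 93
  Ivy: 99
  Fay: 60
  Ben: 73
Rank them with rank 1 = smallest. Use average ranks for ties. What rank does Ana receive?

Sorted (ascending): 49, 51, 60, 60, 73, 80, 91, 93, 95, 99
The 2 values of 60 occupy positions 3–4 → average rank (3+4)/2 = 3.5.
Ana has value 91 → rank 7.

7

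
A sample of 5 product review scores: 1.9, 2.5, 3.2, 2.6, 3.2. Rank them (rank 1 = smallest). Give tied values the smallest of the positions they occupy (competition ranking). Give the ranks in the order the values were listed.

1, 2, 4, 3, 4

Sorted (ascending): 1.9, 2.5, 2.6, 3.2, 3.2
The 2 values of 3.2 occupy positions 4–5 → each gets rank 4.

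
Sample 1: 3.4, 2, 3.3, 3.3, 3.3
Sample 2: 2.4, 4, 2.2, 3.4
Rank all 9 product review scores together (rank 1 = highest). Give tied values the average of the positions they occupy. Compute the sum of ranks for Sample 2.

18.5

Sorted (descending): 4, 3.4, 3.4, 3.3, 3.3, 3.3, 2.4, 2.2, 2
The 2 values of 3.4 occupy positions 2–3 → average rank (2+3)/2 = 2.5.
The 3 values of 3.3 occupy positions 4–6 → average rank 5.
Sample 2 values → pooled ranks: 2.4→7, 4→1, 2.2→8, 3.4→2.5
Rank sum = 7 + 1 + 8 + 2.5 = 18.5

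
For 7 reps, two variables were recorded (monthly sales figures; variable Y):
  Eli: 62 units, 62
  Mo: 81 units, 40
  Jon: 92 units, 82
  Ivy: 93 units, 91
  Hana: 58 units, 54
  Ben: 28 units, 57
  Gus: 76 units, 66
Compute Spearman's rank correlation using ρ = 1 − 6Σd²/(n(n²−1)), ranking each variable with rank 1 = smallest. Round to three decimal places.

Ranks of variable 1: 3, 5, 6, 7, 2, 1, 4
Ranks of variable 2: 4, 1, 6, 7, 2, 3, 5
d = r₁ − r₂: -1, 4, 0, 0, 0, -2, -1
d²: 1, 16, 0, 0, 0, 4, 1; Σd² = 22
ρ = 1 − 6·22/(7·48) = 1 − 132/336 = 0.607

0.607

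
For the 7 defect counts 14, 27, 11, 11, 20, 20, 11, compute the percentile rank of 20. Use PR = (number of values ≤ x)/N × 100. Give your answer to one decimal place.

85.7

N = 7.
Strictly below 20: 4. Equal to 20: 2.
PR = 6/7 × 100 = 85.7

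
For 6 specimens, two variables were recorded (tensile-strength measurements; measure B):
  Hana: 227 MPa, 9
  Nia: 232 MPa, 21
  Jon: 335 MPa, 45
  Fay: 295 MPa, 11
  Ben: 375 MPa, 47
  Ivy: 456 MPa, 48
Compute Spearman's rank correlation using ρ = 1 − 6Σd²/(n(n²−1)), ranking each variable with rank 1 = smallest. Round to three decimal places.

Ranks of variable 1: 1, 2, 4, 3, 5, 6
Ranks of variable 2: 1, 3, 4, 2, 5, 6
d = r₁ − r₂: 0, -1, 0, 1, 0, 0
d²: 0, 1, 0, 1, 0, 0; Σd² = 2
ρ = 1 − 6·2/(6·35) = 1 − 12/210 = 0.943

0.943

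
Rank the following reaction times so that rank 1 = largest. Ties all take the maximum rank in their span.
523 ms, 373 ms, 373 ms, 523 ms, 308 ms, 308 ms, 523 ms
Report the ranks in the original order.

3, 5, 5, 3, 7, 7, 3

Sorted (descending): 523, 523, 523, 373, 373, 308, 308
The 3 values of 523 occupy positions 1–3 → each gets rank 3.
The 2 values of 373 occupy positions 4–5 → each gets rank 5.
The 2 values of 308 occupy positions 6–7 → each gets rank 7.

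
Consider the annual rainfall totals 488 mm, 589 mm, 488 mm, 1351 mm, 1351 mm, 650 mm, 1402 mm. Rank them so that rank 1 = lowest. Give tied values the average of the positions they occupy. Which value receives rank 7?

Sorted (ascending): 488, 488, 589, 650, 1351, 1351, 1402
The 2 values of 488 occupy positions 1–2 → average rank (1+2)/2 = 1.5.
The 2 values of 1351 occupy positions 5–6 → average rank (5+6)/2 = 5.5.
Rank 7 → value 1402.

1402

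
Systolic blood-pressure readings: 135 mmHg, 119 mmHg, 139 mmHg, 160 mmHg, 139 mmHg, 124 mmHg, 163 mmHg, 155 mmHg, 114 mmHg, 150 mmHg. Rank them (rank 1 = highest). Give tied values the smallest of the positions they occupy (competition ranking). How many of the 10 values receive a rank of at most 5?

6

Sorted (descending): 163, 160, 155, 150, 139, 139, 135, 124, 119, 114
The 2 values of 139 occupy positions 5–6 → each gets rank 5.
Ranks ≤ 5: {1, 2, 3, 4, 5, 5} → 6 values.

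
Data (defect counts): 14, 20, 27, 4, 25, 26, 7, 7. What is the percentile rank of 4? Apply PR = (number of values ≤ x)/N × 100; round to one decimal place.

12.5

N = 8.
Strictly below 4: 0. Equal to 4: 1.
PR = 1/8 × 100 = 12.5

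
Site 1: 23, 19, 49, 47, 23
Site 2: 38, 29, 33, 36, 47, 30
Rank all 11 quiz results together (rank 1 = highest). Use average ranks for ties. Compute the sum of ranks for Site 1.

Sorted (descending): 49, 47, 47, 38, 36, 33, 30, 29, 23, 23, 19
The 2 values of 47 occupy positions 2–3 → average rank (2+3)/2 = 2.5.
The 2 values of 23 occupy positions 9–10 → average rank (9+10)/2 = 9.5.
Site 1 values → pooled ranks: 23→9.5, 19→11, 49→1, 47→2.5, 23→9.5
Rank sum = 9.5 + 11 + 1 + 2.5 + 9.5 = 33.5

33.5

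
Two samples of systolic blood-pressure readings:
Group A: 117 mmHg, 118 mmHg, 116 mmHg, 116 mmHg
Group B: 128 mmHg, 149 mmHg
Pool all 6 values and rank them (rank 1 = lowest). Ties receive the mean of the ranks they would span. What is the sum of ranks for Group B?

11

Sorted (ascending): 116, 116, 117, 118, 128, 149
The 2 values of 116 occupy positions 1–2 → average rank (1+2)/2 = 1.5.
Group B values → pooled ranks: 128→5, 149→6
Rank sum = 5 + 6 = 11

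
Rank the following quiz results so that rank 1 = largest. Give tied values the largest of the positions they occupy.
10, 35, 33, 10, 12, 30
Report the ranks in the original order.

6, 1, 2, 6, 4, 3

Sorted (descending): 35, 33, 30, 12, 10, 10
The 2 values of 10 occupy positions 5–6 → each gets rank 6.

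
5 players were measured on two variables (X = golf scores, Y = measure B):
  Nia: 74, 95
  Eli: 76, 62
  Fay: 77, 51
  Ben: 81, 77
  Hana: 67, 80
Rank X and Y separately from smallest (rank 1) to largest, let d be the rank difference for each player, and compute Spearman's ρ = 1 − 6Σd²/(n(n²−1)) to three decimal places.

Ranks of variable 1: 2, 3, 4, 5, 1
Ranks of variable 2: 5, 2, 1, 3, 4
d = r₁ − r₂: -3, 1, 3, 2, -3
d²: 9, 1, 9, 4, 9; Σd² = 32
ρ = 1 − 6·32/(5·24) = 1 − 192/120 = -0.600

-0.600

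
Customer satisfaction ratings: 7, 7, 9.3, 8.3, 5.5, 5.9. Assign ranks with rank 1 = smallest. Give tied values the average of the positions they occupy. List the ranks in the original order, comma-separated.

3.5, 3.5, 6, 5, 1, 2

Sorted (ascending): 5.5, 5.9, 7, 7, 8.3, 9.3
The 2 values of 7 occupy positions 3–4 → average rank (3+4)/2 = 3.5.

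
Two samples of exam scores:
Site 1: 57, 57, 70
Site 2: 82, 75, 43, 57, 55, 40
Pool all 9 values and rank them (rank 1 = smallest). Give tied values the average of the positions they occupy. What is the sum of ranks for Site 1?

17

Sorted (ascending): 40, 43, 55, 57, 57, 57, 70, 75, 82
The 3 values of 57 occupy positions 4–6 → average rank 5.
Site 1 values → pooled ranks: 57→5, 57→5, 70→7
Rank sum = 5 + 5 + 7 = 17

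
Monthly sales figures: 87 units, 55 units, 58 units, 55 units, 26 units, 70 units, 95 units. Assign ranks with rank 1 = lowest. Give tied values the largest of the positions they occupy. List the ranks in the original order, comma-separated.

Sorted (ascending): 26, 55, 55, 58, 70, 87, 95
The 2 values of 55 occupy positions 2–3 → each gets rank 3.

6, 3, 4, 3, 1, 5, 7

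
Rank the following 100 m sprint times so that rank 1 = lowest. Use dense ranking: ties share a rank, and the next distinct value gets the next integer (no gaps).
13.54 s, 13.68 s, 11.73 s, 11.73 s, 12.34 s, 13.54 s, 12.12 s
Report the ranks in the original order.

Sorted (ascending): 11.73, 11.73, 12.12, 12.34, 13.54, 13.54, 13.68
The 2 values of 11.73 share dense rank 1.
The 2 values of 13.54 share dense rank 4.
Remaining distinct values take the next consecutive integers.

4, 5, 1, 1, 3, 4, 2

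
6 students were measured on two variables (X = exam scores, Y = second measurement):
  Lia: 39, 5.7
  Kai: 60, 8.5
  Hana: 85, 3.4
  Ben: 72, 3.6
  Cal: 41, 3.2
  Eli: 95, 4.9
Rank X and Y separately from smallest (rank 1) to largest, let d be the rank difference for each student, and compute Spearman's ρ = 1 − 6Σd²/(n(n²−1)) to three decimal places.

-0.143

Ranks of variable 1: 1, 3, 5, 4, 2, 6
Ranks of variable 2: 5, 6, 2, 3, 1, 4
d = r₁ − r₂: -4, -3, 3, 1, 1, 2
d²: 16, 9, 9, 1, 1, 4; Σd² = 40
ρ = 1 − 6·40/(6·35) = 1 − 240/210 = -0.143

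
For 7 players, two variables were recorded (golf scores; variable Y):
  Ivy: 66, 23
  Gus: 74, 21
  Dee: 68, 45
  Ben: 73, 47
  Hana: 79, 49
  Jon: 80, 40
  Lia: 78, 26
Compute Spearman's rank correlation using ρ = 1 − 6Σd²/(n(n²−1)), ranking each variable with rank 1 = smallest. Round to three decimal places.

0.250

Ranks of variable 1: 1, 4, 2, 3, 6, 7, 5
Ranks of variable 2: 2, 1, 5, 6, 7, 4, 3
d = r₁ − r₂: -1, 3, -3, -3, -1, 3, 2
d²: 1, 9, 9, 9, 1, 9, 4; Σd² = 42
ρ = 1 − 6·42/(7·48) = 1 − 252/336 = 0.250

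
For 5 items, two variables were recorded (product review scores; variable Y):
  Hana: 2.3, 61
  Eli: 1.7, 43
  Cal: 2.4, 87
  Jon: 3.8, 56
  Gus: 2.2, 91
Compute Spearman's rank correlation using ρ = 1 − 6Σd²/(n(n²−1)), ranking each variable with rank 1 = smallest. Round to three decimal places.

Ranks of variable 1: 3, 1, 4, 5, 2
Ranks of variable 2: 3, 1, 4, 2, 5
d = r₁ − r₂: 0, 0, 0, 3, -3
d²: 0, 0, 0, 9, 9; Σd² = 18
ρ = 1 − 6·18/(5·24) = 1 − 108/120 = 0.100

0.100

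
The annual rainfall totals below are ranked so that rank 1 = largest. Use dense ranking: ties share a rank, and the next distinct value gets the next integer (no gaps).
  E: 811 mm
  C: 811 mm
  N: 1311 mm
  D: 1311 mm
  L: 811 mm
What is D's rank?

Sorted (descending): 1311, 1311, 811, 811, 811
The 2 values of 1311 share dense rank 1.
The 3 values of 811 share dense rank 2.
D has value 1311 mm → rank 1.

1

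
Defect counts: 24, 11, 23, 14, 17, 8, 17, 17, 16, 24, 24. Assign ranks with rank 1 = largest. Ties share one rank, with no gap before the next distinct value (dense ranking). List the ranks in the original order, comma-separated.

Sorted (descending): 24, 24, 24, 23, 17, 17, 17, 16, 14, 11, 8
The 3 values of 24 share dense rank 1.
The 3 values of 17 share dense rank 3.
Remaining distinct values take the next consecutive integers.

1, 6, 2, 5, 3, 7, 3, 3, 4, 1, 1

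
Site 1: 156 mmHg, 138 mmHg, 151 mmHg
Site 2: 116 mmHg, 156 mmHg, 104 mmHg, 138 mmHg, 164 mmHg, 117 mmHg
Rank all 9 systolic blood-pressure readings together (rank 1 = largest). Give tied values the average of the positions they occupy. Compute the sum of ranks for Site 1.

12

Sorted (descending): 164, 156, 156, 151, 138, 138, 117, 116, 104
The 2 values of 156 occupy positions 2–3 → average rank (2+3)/2 = 2.5.
The 2 values of 138 occupy positions 5–6 → average rank (5+6)/2 = 5.5.
Site 1 values → pooled ranks: 156→2.5, 138→5.5, 151→4
Rank sum = 2.5 + 5.5 + 4 = 12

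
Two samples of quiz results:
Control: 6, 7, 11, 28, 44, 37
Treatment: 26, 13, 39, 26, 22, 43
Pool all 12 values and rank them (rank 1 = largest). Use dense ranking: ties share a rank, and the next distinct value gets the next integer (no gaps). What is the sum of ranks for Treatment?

Sorted (descending): 44, 43, 39, 37, 28, 26, 26, 22, 13, 11, 7, 6
The 2 values of 26 share dense rank 6.
Remaining distinct values take the next consecutive integers.
Treatment values → pooled ranks: 26→6, 13→8, 39→3, 26→6, 22→7, 43→2
Rank sum = 6 + 8 + 3 + 6 + 7 + 2 = 32

32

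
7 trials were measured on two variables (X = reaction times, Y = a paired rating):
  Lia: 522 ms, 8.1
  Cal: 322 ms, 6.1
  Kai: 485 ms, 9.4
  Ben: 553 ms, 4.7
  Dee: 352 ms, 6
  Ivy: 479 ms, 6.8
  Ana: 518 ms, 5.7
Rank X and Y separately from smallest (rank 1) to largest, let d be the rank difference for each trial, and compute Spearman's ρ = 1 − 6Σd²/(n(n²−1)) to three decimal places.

Ranks of variable 1: 6, 1, 4, 7, 2, 3, 5
Ranks of variable 2: 6, 4, 7, 1, 3, 5, 2
d = r₁ − r₂: 0, -3, -3, 6, -1, -2, 3
d²: 0, 9, 9, 36, 1, 4, 9; Σd² = 68
ρ = 1 − 6·68/(7·48) = 1 − 408/336 = -0.214

-0.214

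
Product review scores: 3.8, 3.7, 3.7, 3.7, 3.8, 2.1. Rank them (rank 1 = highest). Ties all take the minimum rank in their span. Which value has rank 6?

Sorted (descending): 3.8, 3.8, 3.7, 3.7, 3.7, 2.1
The 2 values of 3.8 occupy positions 1–2 → each gets rank 1.
The 3 values of 3.7 occupy positions 3–5 → each gets rank 3.
Rank 6 → value 2.1.

2.1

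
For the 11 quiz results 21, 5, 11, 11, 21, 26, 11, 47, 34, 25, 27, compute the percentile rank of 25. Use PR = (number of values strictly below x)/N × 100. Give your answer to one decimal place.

54.5

N = 11.
Strictly below 25: 6. Equal to 25: 1.
PR = 6/11 × 100 = 54.5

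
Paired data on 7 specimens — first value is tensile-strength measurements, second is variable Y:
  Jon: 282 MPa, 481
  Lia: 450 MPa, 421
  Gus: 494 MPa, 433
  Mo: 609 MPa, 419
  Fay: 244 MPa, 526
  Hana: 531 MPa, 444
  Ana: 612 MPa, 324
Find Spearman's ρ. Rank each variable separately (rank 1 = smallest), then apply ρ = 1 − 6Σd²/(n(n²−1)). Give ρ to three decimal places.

-0.857

Ranks of variable 1: 2, 3, 4, 6, 1, 5, 7
Ranks of variable 2: 6, 3, 4, 2, 7, 5, 1
d = r₁ − r₂: -4, 0, 0, 4, -6, 0, 6
d²: 16, 0, 0, 16, 36, 0, 36; Σd² = 104
ρ = 1 − 6·104/(7·48) = 1 − 624/336 = -0.857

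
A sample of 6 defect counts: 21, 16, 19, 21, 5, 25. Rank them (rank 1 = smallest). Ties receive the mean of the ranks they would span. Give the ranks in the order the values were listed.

4.5, 2, 3, 4.5, 1, 6

Sorted (ascending): 5, 16, 19, 21, 21, 25
The 2 values of 21 occupy positions 4–5 → average rank (4+5)/2 = 4.5.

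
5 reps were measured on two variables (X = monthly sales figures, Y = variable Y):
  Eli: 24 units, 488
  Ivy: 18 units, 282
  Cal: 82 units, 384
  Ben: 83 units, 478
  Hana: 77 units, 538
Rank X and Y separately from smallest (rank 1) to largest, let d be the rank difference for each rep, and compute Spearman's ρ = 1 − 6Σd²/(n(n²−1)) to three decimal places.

Ranks of variable 1: 2, 1, 4, 5, 3
Ranks of variable 2: 4, 1, 2, 3, 5
d = r₁ − r₂: -2, 0, 2, 2, -2
d²: 4, 0, 4, 4, 4; Σd² = 16
ρ = 1 − 6·16/(5·24) = 1 − 96/120 = 0.200

0.200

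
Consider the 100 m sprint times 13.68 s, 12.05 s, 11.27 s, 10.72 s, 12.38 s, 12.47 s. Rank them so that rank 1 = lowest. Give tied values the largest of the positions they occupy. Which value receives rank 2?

11.27

Sorted (ascending): 10.72, 11.27, 12.05, 12.38, 12.47, 13.68
No ties — each value takes its position as its rank.
Rank 2 → value 11.27.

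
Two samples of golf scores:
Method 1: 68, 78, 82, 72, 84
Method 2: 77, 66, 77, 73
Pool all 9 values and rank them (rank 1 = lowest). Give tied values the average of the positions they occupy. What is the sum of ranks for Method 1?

29

Sorted (ascending): 66, 68, 72, 73, 77, 77, 78, 82, 84
The 2 values of 77 occupy positions 5–6 → average rank (5+6)/2 = 5.5.
Method 1 values → pooled ranks: 68→2, 78→7, 82→8, 72→3, 84→9
Rank sum = 2 + 7 + 8 + 3 + 9 = 29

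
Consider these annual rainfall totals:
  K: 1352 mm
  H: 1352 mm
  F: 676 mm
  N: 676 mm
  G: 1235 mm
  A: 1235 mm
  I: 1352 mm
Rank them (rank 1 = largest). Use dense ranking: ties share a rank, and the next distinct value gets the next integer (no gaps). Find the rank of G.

2

Sorted (descending): 1352, 1352, 1352, 1235, 1235, 676, 676
The 3 values of 1352 share dense rank 1.
The 2 values of 1235 share dense rank 2.
The 2 values of 676 share dense rank 3.
G has value 1235 mm → rank 2.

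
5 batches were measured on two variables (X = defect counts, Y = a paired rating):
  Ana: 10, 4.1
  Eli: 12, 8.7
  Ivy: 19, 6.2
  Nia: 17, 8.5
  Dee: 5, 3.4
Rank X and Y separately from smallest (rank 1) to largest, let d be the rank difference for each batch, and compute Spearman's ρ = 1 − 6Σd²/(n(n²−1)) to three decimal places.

0.600

Ranks of variable 1: 2, 3, 5, 4, 1
Ranks of variable 2: 2, 5, 3, 4, 1
d = r₁ − r₂: 0, -2, 2, 0, 0
d²: 0, 4, 4, 0, 0; Σd² = 8
ρ = 1 − 6·8/(5·24) = 1 − 48/120 = 0.600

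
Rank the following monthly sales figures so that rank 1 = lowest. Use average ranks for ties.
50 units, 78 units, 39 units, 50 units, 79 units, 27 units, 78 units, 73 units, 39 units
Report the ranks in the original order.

Sorted (ascending): 27, 39, 39, 50, 50, 73, 78, 78, 79
The 2 values of 39 occupy positions 2–3 → average rank (2+3)/2 = 2.5.
The 2 values of 50 occupy positions 4–5 → average rank (4+5)/2 = 4.5.
The 2 values of 78 occupy positions 7–8 → average rank (7+8)/2 = 7.5.

4.5, 7.5, 2.5, 4.5, 9, 1, 7.5, 6, 2.5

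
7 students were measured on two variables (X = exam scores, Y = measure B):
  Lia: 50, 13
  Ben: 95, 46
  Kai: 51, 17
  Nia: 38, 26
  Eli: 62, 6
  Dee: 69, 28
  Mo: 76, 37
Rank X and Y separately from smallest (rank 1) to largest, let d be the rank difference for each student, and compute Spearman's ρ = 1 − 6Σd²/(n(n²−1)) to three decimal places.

0.679

Ranks of variable 1: 2, 7, 3, 1, 4, 5, 6
Ranks of variable 2: 2, 7, 3, 4, 1, 5, 6
d = r₁ − r₂: 0, 0, 0, -3, 3, 0, 0
d²: 0, 0, 0, 9, 9, 0, 0; Σd² = 18
ρ = 1 − 6·18/(7·48) = 1 − 108/336 = 0.679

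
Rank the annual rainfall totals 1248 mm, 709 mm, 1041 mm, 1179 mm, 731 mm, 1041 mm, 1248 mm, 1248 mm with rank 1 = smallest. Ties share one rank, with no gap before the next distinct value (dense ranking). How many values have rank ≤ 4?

Sorted (ascending): 709, 731, 1041, 1041, 1179, 1248, 1248, 1248
The 2 values of 1041 share dense rank 3.
The 3 values of 1248 share dense rank 5.
Remaining distinct values take the next consecutive integers.
Ranks ≤ 4: {1, 2, 3, 3, 4} → 5 values.

5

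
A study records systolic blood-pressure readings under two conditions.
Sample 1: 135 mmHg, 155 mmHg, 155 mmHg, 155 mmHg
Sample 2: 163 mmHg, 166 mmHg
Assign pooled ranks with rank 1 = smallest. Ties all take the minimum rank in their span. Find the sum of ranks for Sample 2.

11

Sorted (ascending): 135, 155, 155, 155, 163, 166
The 3 values of 155 occupy positions 2–4 → each gets rank 2.
Sample 2 values → pooled ranks: 163→5, 166→6
Rank sum = 5 + 6 = 11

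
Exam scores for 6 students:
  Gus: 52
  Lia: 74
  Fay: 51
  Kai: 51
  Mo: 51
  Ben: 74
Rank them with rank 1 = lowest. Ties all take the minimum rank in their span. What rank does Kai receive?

1

Sorted (ascending): 51, 51, 51, 52, 74, 74
The 3 values of 51 occupy positions 1–3 → each gets rank 1.
The 2 values of 74 occupy positions 5–6 → each gets rank 5.
Kai has value 51 → rank 1.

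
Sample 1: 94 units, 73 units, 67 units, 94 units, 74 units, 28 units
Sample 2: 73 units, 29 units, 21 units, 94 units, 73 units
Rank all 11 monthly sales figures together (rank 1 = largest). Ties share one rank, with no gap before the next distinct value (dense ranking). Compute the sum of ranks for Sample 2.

19

Sorted (descending): 94, 94, 94, 74, 73, 73, 73, 67, 29, 28, 21
The 3 values of 94 share dense rank 1.
The 3 values of 73 share dense rank 3.
Remaining distinct values take the next consecutive integers.
Sample 2 values → pooled ranks: 73→3, 29→5, 21→7, 94→1, 73→3
Rank sum = 3 + 5 + 7 + 1 + 3 = 19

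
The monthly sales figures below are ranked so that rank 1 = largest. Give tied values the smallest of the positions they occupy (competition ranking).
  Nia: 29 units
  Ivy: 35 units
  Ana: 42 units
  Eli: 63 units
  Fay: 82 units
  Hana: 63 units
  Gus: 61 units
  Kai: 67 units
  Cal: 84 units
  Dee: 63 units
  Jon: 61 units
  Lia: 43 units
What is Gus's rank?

7

Sorted (descending): 84, 82, 67, 63, 63, 63, 61, 61, 43, 42, 35, 29
The 3 values of 63 occupy positions 4–6 → each gets rank 4.
The 2 values of 61 occupy positions 7–8 → each gets rank 7.
Gus has value 61 units → rank 7.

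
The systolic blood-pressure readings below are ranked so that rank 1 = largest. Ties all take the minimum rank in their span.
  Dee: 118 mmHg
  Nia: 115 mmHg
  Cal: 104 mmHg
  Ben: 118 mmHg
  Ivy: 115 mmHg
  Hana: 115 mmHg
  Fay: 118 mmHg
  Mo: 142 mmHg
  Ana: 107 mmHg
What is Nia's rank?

5

Sorted (descending): 142, 118, 118, 118, 115, 115, 115, 107, 104
The 3 values of 118 occupy positions 2–4 → each gets rank 2.
The 3 values of 115 occupy positions 5–7 → each gets rank 5.
Nia has value 115 mmHg → rank 5.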